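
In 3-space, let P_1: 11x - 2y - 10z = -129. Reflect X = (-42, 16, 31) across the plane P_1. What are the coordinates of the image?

λ = (n·X − d)/|n|² = (-804 − (-129))/225 = -3.
Reflection = X − 2λn = (-42, 16, 31) − (-6)·(11, -2, -10) = (24, 4, -29).

(24, 4, -29)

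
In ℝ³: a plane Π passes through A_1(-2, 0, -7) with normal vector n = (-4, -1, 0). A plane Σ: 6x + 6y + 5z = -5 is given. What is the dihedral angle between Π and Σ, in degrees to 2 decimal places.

42.37

Π: n·r = n·A_1 gives -4x - y = 8.
cos θ = |n₁·n₂| / (|n₁||n₂|) = |-30| / (√17 · √97).
θ = arccos(0.73877) ≈ 42.37°.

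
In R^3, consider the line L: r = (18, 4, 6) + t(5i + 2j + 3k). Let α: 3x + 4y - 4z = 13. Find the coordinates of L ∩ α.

(3, -2, -3)

Substitute r = (18, 4, 6) + t(5, 2, 3) into the plane: 46 + 11t = 13, so t = -3.
Intersection: (18, 4, 6) + (-3)·(5, 2, 3) = (3, -2, -3).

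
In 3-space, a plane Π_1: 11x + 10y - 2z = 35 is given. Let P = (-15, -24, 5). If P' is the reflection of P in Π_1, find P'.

λ = (n·P − d)/|n|² = (-415 − 35)/225 = -2.
Reflection = P − 2λn = (-15, -24, 5) − (-4)·(11, 10, -2) = (29, 16, -3).

(29, 16, -3)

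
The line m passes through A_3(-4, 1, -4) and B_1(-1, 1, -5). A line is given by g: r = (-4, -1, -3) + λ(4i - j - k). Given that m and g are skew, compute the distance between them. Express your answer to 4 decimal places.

0.3015

A direction vector for m is B_1 − A_3 = (3, 0, -1).
Common perpendicular direction n = (3, 0, -1) × (4, -1, -1) = (-1, -1, -3).
With w = (-4, -1, -3) − (-4, 1, -4) = (0, -2, 1), w · n = -1.
Distance = |w · n| / |n| = |-1| / √11 ≈ 0.3015.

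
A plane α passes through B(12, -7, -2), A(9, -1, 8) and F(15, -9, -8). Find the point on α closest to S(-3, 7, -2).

BA = (-3, 6, 10), BF = (3, -2, -6); a normal to α is BA × BF = (-16, 12, -12).
Using B: α has equation -16x + 12y - 12z = -252.
Foot = S − λn with λ = (n·S − d)/|n|² = (156 − (-252))/544 = 3/4.
Foot = (-3, 7, -2) − (3/4)·(-16, 12, -12) = (9, -2, 7).

(9, -2, 7)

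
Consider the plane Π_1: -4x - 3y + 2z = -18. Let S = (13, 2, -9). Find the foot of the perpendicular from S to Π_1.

Foot = S − λn with λ = (n·S − d)/|n|² = (-76 − (-18))/29 = -2.
Foot = (13, 2, -9) − (-2)·(-4, -3, 2) = (5, -4, -5).

(5, -4, -5)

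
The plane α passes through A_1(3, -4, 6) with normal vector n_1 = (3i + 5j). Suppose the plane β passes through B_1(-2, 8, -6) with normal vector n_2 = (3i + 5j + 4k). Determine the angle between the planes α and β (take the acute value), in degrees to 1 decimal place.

α: n_1·r = n_1·A_1 gives 3x + 5y = -11.
β: n_2·r = n_2·B_1 gives 3x + 5y + 4z = 10.
cos θ = |n₁·n₂| / (|n₁||n₂|) = |34| / (√34 · √50).
θ = arccos(0.82462) ≈ 34.4°.

34.4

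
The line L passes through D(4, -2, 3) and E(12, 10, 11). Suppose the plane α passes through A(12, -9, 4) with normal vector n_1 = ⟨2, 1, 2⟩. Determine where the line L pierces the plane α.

(6, 1, 5)

A direction vector for L is E − D = (8, 12, 8).
α: n_1·r = n_1·A gives 2x + y + 2z = 23.
Substitute r = (4, -2, 3) + t(8, 12, 8) into the plane: 12 + 44t = 23, so t = 1/4.
Intersection: (4, -2, 3) + (1/4)·(8, 12, 8) = (6, 1, 5).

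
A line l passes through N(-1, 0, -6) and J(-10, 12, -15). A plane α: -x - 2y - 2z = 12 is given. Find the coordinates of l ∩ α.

(2, -4, -3)

A direction vector for l is J − N = (-9, 12, -9).
Substitute r = (-1, 0, -6) + t(-9, 12, -9) into the plane: 13 + 3t = 12, so t = -1/3.
Intersection: (-1, 0, -6) + (-1/3)·(-9, 12, -9) = (2, -4, -3).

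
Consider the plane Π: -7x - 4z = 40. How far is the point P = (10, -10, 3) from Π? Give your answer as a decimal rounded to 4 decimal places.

n·P − d = (-7)·(10) + (0)·(-10) + (-4)·(3) − 40 = -122; |n| = √65.
Distance = |-122| / √65 = 122/√65 ≈ 15.1322.

15.1322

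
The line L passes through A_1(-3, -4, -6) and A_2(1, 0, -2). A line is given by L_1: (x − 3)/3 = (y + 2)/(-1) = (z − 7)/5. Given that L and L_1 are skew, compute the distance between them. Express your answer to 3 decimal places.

2.673

A direction vector for L is A_2 − A_1 = (4, 4, 4).
L_1 has direction (3, -1, 5) through (3, -2, 7).
Common perpendicular direction n = (4, 4, 4) × (3, -1, 5) = (24, -8, -16).
With w = (3, -2, 7) − (-3, -4, -6) = (6, 2, 13), w · n = -80.
Distance = |w · n| / |n| = |-80| / √896 ≈ 2.673.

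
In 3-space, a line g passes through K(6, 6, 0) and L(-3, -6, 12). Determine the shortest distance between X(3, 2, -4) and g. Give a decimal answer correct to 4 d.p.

A direction vector for g is L − K = (-9, -12, 12).
Taking (6, 6, 0) on g with direction v = (-9, -12, 12): w = X − (6, 6, 0) = (-3, -4, -4), and w × v = (-96, 72, 0).
Distance = |w × v| / |v| = √14400 / √369 ≈ 6.2470.

6.2470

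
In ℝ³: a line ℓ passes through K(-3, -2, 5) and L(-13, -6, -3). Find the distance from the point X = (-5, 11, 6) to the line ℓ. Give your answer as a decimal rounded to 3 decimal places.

12.850

A direction vector for ℓ is L − K = (-10, -4, -8).
Taking (-3, -2, 5) on ℓ with direction v = (-10, -4, -8): w = X − (-3, -2, 5) = (-2, 13, 1), and w × v = (-100, -26, 138).
Distance = |w × v| / |v| = √29720 / √180 ≈ 12.850.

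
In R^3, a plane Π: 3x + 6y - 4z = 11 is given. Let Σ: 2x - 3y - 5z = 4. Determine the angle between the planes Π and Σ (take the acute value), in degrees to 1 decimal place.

cos θ = |n₁·n₂| / (|n₁||n₂|) = |8| / (√61 · √38).
θ = arccos(0.16616) ≈ 80.4°.

80.4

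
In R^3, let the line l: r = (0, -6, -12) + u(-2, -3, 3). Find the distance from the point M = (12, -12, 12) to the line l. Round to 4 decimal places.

Taking (0, -6, -12) on l with direction v = (-2, -3, 3): w = M − (0, -6, -12) = (12, -6, 24), and w × v = (54, -84, -48).
Distance = |w × v| / |v| = √12276 / √22 ≈ 23.6220.

23.6220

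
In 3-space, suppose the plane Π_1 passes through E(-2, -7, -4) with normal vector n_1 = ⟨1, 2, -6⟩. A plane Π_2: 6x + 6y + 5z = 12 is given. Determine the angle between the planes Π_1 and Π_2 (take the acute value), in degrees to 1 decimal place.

Π_1: n_1·r = n_1·E gives x + 2y - 6z = 8.
cos θ = |n₁·n₂| / (|n₁||n₂|) = |-12| / (√41 · √97).
θ = arccos(0.19028) ≈ 79.0°.

79.0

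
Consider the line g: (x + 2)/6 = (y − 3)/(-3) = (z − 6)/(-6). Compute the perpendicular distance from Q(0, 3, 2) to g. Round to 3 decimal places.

2.000

g has direction (6, -3, -6) through (-2, 3, 6).
Taking (-2, 3, 6) on g with direction v = (6, -3, -6): w = Q − (-2, 3, 6) = (2, 0, -4), and w × v = (-12, -12, -6).
Distance = |w × v| / |v| = √324 / √81 ≈ 2.000.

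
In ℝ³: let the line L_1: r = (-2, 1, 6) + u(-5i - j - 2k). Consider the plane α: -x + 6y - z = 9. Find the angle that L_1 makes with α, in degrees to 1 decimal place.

1.7

sin θ = |n·v| / (|n||v|) = |1| / (√38 · √30) = 0.02962.
θ ≈ 1.7°.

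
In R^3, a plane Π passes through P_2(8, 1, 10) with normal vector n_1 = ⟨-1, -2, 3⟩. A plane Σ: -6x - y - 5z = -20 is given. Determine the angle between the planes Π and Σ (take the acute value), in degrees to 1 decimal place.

76.3

Π: n_1·r = n_1·P_2 gives -x - 2y + 3z = 20.
cos θ = |n₁·n₂| / (|n₁||n₂|) = |-7| / (√14 · √62).
θ = arccos(0.23760) ≈ 76.3°.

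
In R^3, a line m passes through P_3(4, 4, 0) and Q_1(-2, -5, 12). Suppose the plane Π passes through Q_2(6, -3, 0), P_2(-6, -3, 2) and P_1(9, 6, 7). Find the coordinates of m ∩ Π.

A direction vector for m is Q_1 − P_3 = (-6, -9, 12).
Q_2P_2 = (-12, 0, 2), Q_2P_1 = (3, 9, 7); a normal to Π is Q_2P_2 × Q_2P_1 = (-18, 90, -108).
Using Q_2: Π has equation -18x + 90y - 108z = -378.
Substitute r = (4, 4, 0) + t(-6, -9, 12) into the plane: 288 + (-1998)t = -378, so t = 1/3.
Intersection: (4, 4, 0) + (1/3)·(-6, -9, 12) = (2, 1, 4).

(2, 1, 4)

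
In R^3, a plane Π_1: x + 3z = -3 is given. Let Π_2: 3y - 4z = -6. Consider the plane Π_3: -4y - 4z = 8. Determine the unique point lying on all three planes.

Solving the 3×3 linear system x + 3z = -3, 3y - 4z = -6, -4y - 4z = 8 (e.g. by elimination or Cramer's rule, determinant = -28) gives (-3, -2, 0).

(-3, -2, 0)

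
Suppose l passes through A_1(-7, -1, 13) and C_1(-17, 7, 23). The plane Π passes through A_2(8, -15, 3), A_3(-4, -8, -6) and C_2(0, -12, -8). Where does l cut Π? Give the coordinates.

(-2, -5, 8)

A direction vector for l is C_1 − A_1 = (-10, 8, 10).
A_2A_3 = (-12, 7, -9), A_2C_2 = (-8, 3, -11); a normal to Π is A_2A_3 × A_2C_2 = (-50, -60, 20).
Using A_2: Π has equation -50x - 60y + 20z = 560.
Substitute r = (-7, -1, 13) + t(-10, 8, 10) into the plane: 670 + 220t = 560, so t = -1/2.
Intersection: (-7, -1, 13) + (-1/2)·(-10, 8, 10) = (-2, -5, 8).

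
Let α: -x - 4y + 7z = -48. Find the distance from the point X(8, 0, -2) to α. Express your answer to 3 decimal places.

n·X − d = (-1)·(8) + (-4)·(0) + (7)·(-2) − (-48) = 26; |n| = √66.
Distance = |26| / √66 = 26/√66 ≈ 3.200.

3.200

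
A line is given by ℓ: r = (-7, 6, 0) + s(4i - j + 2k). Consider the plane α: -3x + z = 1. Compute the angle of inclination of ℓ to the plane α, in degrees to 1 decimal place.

43.6

sin θ = |n·v| / (|n||v|) = |-10| / (√10 · √21) = 0.69007.
θ ≈ 43.6°.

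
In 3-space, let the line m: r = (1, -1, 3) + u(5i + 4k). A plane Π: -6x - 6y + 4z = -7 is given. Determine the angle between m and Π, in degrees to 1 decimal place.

13.5

sin θ = |n·v| / (|n||v|) = |-14| / (√88 · √41) = 0.23307.
θ ≈ 13.5°.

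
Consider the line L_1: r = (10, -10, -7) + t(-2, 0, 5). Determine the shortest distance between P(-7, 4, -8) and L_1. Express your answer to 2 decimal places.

21.38

Taking (10, -10, -7) on L_1 with direction v = (-2, 0, 5): w = P − (10, -10, -7) = (-17, 14, -1), and w × v = (70, 87, 28).
Distance = |w × v| / |v| = √13253 / √29 ≈ 21.38.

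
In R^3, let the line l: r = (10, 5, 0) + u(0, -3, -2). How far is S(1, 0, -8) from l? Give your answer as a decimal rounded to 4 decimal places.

9.8019

Taking (10, 5, 0) on l with direction v = (0, -3, -2): w = S − (10, 5, 0) = (-9, -5, -8), and w × v = (-14, -18, 27).
Distance = |w × v| / |v| = √1249 / √13 ≈ 9.8019.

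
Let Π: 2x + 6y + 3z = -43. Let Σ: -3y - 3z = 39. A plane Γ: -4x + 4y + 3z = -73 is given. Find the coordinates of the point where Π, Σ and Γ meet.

(7, -6, -7)

Solving the 3×3 linear system 2x + 6y + 3z = -43, -3y - 3z = 39, -4x + 4y + 3z = -73 (e.g. by elimination or Cramer's rule, determinant = 42) gives (7, -6, -7).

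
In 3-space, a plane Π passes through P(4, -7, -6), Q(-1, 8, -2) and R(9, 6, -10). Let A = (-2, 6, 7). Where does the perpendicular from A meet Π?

(-6, 6, 2)

PQ = (-5, 15, 4), PR = (5, 13, -4); a normal to Π is PQ × PR = (-112, 0, -140).
Using P: Π has equation -112x - 140z = 392.
Foot = A − λn with λ = (n·A − d)/|n|² = (-756 − 392)/32144 = -1/28.
Foot = (-2, 6, 7) − (-1/28)·(-112, 0, -140) = (-6, 6, 2).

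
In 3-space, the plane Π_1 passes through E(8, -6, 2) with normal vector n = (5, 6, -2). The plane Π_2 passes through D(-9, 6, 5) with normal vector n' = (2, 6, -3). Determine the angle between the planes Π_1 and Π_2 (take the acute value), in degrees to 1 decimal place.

22.9

Π_1: n·r = n·E gives 5x + 6y - 2z = 0.
Π_2: n'·r = n'·D gives 2x + 6y - 3z = 3.
cos θ = |n₁·n₂| / (|n₁||n₂|) = |52| / (√65 · √49).
θ = arccos(0.92140) ≈ 22.9°.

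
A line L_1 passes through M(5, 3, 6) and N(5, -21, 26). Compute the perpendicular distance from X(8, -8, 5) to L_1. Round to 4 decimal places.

A direction vector for L_1 is N − M = (0, -24, 20).
Taking (5, 3, 6) on L_1 with direction v = (0, -24, 20): w = X − (5, 3, 6) = (3, -11, -1), and w × v = (-244, -60, -72).
Distance = |w × v| / |v| = √68320 / √976 ≈ 8.3666.

8.3666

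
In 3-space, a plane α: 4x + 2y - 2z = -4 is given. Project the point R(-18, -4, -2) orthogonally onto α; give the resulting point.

(-6, 2, -8)

Foot = R − λn with λ = (n·R − d)/|n|² = (-76 − (-4))/24 = -3.
Foot = (-18, -4, -2) − (-3)·(4, 2, -2) = (-6, 2, -8).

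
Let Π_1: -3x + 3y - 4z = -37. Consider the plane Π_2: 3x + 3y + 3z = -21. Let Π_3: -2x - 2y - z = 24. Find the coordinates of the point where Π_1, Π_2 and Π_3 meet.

(-9, -8, 10)

Solving the 3×3 linear system -3x + 3y - 4z = -37, 3x + 3y + 3z = -21, -2x - 2y - z = 24 (e.g. by elimination or Cramer's rule, determinant = -18) gives (-9, -8, 10).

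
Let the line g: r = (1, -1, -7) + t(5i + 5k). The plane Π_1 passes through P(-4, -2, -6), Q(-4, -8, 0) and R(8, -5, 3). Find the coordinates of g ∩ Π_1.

PQ = (0, -6, 6), PR = (12, -3, 9); a normal to Π_1 is PQ × PR = (-36, 72, 72).
Using P: Π_1 has equation -36x + 72y + 72z = -432.
Substitute r = (1, -1, -7) + t(5, 0, 5) into the plane: -612 + 180t = -432, so t = 1.
Intersection: (1, -1, -7) + 1·(5, 0, 5) = (6, -1, -2).

(6, -1, -2)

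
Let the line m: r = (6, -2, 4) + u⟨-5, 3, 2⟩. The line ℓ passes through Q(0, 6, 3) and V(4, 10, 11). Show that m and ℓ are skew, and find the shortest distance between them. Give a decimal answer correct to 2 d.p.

5.35

A direction vector for ℓ is V − Q = (4, 4, 8).
Common perpendicular direction n = (-5, 3, 2) × (4, 4, 8) = (16, 48, -32).
With w = (0, 6, 3) − (6, -2, 4) = (-6, 8, -1), w · n = 320.
Since n ≠ 0 the lines are not parallel, and w · n = 320 ≠ 0 so they do not intersect; hence they are skew.
Distance = |w · n| / |n| = |320| / √3584 ≈ 5.35.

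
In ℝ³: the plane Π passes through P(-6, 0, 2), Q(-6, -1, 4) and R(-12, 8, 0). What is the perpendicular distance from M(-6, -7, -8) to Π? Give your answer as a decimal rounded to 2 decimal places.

7.43

PQ = (0, -1, 2), PR = (-6, 8, -2); a normal to Π is PQ × PR = (-14, -12, -6).
Using P: Π has equation -14x - 12y - 6z = 72.
n·M − d = (-14)·(-6) + (-12)·(-7) + (-6)·(-8) − 72 = 144; |n| = √376.
Distance = |144| / √376 = 144/√376 ≈ 7.43.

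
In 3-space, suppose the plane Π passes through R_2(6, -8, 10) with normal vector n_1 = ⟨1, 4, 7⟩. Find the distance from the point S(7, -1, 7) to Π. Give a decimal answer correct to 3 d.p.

Π: n_1·r = n_1·R_2 gives x + 4y + 7z = 44.
n·S − d = (1)·(7) + (4)·(-1) + (7)·(7) − 44 = 8; |n| = √66.
Distance = |8| / √66 = 8/√66 ≈ 0.985.

0.985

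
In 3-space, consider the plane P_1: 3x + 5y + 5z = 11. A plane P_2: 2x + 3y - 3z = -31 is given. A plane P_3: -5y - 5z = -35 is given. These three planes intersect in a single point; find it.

(-8, 1, 6)

Solving the 3×3 linear system 3x + 5y + 5z = 11, 2x + 3y - 3z = -31, -5y - 5z = -35 (e.g. by elimination or Cramer's rule, determinant = -90) gives (-8, 1, 6).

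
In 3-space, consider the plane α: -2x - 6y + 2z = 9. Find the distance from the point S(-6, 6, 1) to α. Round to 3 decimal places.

4.673

n·S − d = (-2)·(-6) + (-6)·(6) + (2)·(1) − 9 = -31; |n| = √44.
Distance = |-31| / √44 = 31/√44 ≈ 4.673.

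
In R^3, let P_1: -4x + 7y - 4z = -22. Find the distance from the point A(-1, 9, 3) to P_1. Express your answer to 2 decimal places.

8.56

n·A − d = (-4)·(-1) + (7)·(9) + (-4)·(3) − (-22) = 77; |n| = √81.
Distance = |77| / √81 = 77/√81 ≈ 8.56.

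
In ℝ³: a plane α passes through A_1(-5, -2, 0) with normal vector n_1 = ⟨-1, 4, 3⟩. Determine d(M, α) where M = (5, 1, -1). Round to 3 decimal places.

α: n_1·r = n_1·A_1 gives -x + 4y + 3z = -3.
n·M − d = (-1)·(5) + (4)·(1) + (3)·(-1) − (-3) = -1; |n| = √26.
Distance = |-1| / √26 = 1/√26 ≈ 0.196.

0.196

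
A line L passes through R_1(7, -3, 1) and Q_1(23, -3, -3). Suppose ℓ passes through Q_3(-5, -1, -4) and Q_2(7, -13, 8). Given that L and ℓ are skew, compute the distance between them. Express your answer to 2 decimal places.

A direction vector for L is Q_1 − R_1 = (16, 0, -4).
A direction vector for ℓ is Q_2 − Q_3 = (12, -12, 12).
Common perpendicular direction n = (16, 0, -4) × (12, -12, 12) = (-48, -240, -192).
With w = (-5, -1, -4) − (7, -3, 1) = (-12, 2, -5), w · n = 1056.
Distance = |w · n| / |n| = |1056| / √96768 ≈ 3.39.

3.39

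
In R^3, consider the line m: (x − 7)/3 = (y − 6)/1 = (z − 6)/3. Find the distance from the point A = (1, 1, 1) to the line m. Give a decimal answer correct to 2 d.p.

m has direction (3, 1, 3) through (7, 6, 6).
Taking (7, 6, 6) on m with direction v = (3, 1, 3): w = A − (7, 6, 6) = (-6, -5, -5), and w × v = (-10, 3, 9).
Distance = |w × v| / |v| = √190 / √19 ≈ 3.16.

3.16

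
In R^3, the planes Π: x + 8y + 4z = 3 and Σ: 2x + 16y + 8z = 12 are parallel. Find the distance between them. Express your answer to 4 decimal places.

Rescale Σ by 1/2: x + 8y + 4z = 6. Then distance = |3 − 6| / √81 ≈ 0.3333.

0.3333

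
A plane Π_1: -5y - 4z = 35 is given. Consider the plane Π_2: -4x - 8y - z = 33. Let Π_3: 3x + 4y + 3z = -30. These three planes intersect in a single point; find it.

Solving the 3×3 linear system -5y - 4z = 35, -4x - 8y - z = 33, 3x + 4y + 3z = -30 (e.g. by elimination or Cramer's rule, determinant = -77) gives (-1, -3, -5).

(-1, -3, -5)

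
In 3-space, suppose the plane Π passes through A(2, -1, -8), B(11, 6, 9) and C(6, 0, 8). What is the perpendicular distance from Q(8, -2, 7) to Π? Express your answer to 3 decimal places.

2.932

AB = (9, 7, 17), AC = (4, 1, 16); a normal to Π is AB × AC = (95, -76, -19).
Using A: Π has equation 95x - 76y - 19z = 418.
n·Q − d = (95)·(8) + (-76)·(-2) + (-19)·(7) − 418 = 361; |n| = √15162.
Distance = |361| / √15162 = 361/√15162 ≈ 2.932.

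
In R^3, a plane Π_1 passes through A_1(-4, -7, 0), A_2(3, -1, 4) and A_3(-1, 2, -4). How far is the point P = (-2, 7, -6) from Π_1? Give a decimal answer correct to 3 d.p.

A_1A_2 = (7, 6, 4), A_1A_3 = (3, 9, -4); a normal to Π_1 is A_1A_2 × A_1A_3 = (-60, 40, 45).
Using A_1: Π_1 has equation -60x + 40y + 45z = -40.
n·P − d = (-60)·(-2) + (40)·(7) + (45)·(-6) − (-40) = 170; |n| = √7225.
Distance = |170| / √7225 = 170/√7225 ≈ 2.000.

2.000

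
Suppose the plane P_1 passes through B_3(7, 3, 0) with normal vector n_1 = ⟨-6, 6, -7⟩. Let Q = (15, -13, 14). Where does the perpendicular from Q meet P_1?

P_1: n_1·r = n_1·B_3 gives -6x + 6y - 7z = -24.
Foot = Q − λn with λ = (n·Q − d)/|n|² = (-266 − (-24))/121 = -2.
Foot = (15, -13, 14) − (-2)·(-6, 6, -7) = (3, -1, 0).

(3, -1, 0)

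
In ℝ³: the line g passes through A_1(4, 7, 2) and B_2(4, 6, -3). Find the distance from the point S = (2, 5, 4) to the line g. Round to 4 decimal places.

A direction vector for g is B_2 − A_1 = (0, -1, -5).
Taking (4, 7, 2) on g with direction v = (0, -1, -5): w = S − (4, 7, 2) = (-2, -2, 2), and w × v = (12, -10, 2).
Distance = |w × v| / |v| = √248 / √26 ≈ 3.0884.

3.0884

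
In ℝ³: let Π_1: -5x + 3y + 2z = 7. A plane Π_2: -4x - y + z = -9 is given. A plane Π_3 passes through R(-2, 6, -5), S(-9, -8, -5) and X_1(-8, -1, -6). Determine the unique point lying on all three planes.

RS = (-7, -14, 0), RX_1 = (-6, -7, -1); a normal to Π_3 is RS × RX_1 = (14, -7, -35).
Using R: Π_3 has equation 14x - 7y - 35z = 105.
Solving the 3×3 linear system -5x + 3y + 2z = 7, -4x - y + z = -9, 14x - 7y - 35z = 105 (e.g. by elimination or Cramer's rule, determinant = -504) gives (0, 5, -4).

(0, 5, -4)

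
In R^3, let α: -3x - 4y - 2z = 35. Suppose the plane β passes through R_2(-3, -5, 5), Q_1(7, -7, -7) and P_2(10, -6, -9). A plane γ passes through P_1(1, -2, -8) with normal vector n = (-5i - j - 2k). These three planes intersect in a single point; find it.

(-1, -8, 0)

R_2Q_1 = (10, -2, -12), R_2P_2 = (13, -1, -14); a normal to β is R_2Q_1 × R_2P_2 = (16, -16, 16).
Using R_2: β has equation 16x - 16y + 16z = 112.
γ: n·r = n·P_1 gives -5x - y - 2z = 13.
Solving the 3×3 linear system -3x - 4y - 2z = 35, 16x - 16y + 16z = 112, -5x - y - 2z = 13 (e.g. by elimination or Cramer's rule, determinant = 240) gives (-1, -8, 0).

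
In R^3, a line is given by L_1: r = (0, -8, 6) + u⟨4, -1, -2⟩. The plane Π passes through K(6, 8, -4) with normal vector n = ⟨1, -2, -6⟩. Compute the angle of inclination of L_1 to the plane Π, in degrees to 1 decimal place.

37.8

Π: n·r = n·K gives x - 2y - 6z = 14.
sin θ = |n·v| / (|n||v|) = |18| / (√41 · √21) = 0.61344.
θ ≈ 37.8°.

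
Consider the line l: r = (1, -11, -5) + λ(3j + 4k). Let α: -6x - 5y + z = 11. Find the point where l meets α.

(1, -2, 7)

Substitute r = (1, -11, -5) + t(0, 3, 4) into the plane: 44 + (-11)t = 11, so t = 3.
Intersection: (1, -11, -5) + 3·(0, 3, 4) = (1, -2, 7).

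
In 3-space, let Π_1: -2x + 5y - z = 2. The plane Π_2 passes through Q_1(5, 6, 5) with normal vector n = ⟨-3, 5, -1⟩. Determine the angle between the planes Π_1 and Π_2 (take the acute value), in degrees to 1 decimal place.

9.1

Π_2: n·r = n·Q_1 gives -3x + 5y - z = 10.
cos θ = |n₁·n₂| / (|n₁||n₂|) = |32| / (√30 · √35).
θ = arccos(0.98754) ≈ 9.1°.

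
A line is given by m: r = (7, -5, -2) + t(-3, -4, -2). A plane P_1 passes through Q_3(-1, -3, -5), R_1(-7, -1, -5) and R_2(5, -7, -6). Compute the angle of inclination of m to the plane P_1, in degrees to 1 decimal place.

Q_3R_1 = (-6, 2, 0), Q_3R_2 = (6, -4, -1); a normal to P_1 is Q_3R_1 × Q_3R_2 = (-2, -6, 12).
Using Q_3: P_1 has equation -2x - 6y + 12z = -40.
sin θ = |n·v| / (|n||v|) = |6| / (√184 · √29) = 0.08214.
θ ≈ 4.7°.

4.7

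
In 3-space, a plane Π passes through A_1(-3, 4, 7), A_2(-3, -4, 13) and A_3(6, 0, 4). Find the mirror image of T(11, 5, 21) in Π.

(-5, -13, -3)

A_1A_2 = (0, -8, 6), A_1A_3 = (9, -4, -3); a normal to Π is A_1A_2 × A_1A_3 = (48, 54, 72).
Using A_1: Π has equation 48x + 54y + 72z = 576.
λ = (n·T − d)/|n|² = (2310 − 576)/10404 = 1/6.
Reflection = T − 2λn = (11, 5, 21) − (1/3)·(48, 54, 72) = (-5, -13, -3).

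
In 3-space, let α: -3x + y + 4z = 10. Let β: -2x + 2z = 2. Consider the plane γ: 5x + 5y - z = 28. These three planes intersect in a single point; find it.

Solving the 3×3 linear system -3x + y + 4z = 10, -2x + 2z = 2, 5x + 5y - z = 28 (e.g. by elimination or Cramer's rule, determinant = -2) gives (1, 5, 2).

(1, 5, 2)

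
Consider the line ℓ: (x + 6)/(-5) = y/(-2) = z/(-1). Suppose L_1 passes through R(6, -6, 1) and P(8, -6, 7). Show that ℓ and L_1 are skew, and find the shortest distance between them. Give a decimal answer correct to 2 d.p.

ℓ has direction (-5, -2, -1) through (-6, 0, 0).
A direction vector for L_1 is P − R = (2, 0, 6).
Common perpendicular direction n = (-5, -2, -1) × (2, 0, 6) = (-12, 28, 4).
With w = (6, -6, 1) − (-6, 0, 0) = (12, -6, 1), w · n = -308.
Since n ≠ 0 the lines are not parallel, and w · n = -308 ≠ 0 so they do not intersect; hence they are skew.
Distance = |w · n| / |n| = |-308| / √944 ≈ 10.02.

10.02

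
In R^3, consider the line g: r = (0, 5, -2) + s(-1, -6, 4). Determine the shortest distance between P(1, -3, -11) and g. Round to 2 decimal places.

11.99

Taking (0, 5, -2) on g with direction v = (-1, -6, 4): w = P − (0, 5, -2) = (1, -8, -9), and w × v = (-86, 5, -14).
Distance = |w × v| / |v| = √7617 / √53 ≈ 11.99.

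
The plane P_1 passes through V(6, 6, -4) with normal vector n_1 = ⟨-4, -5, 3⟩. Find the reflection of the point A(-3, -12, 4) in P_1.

P_1: n_1·r = n_1·V gives -4x - 5y + 3z = -66.
λ = (n·A − d)/|n|² = (84 − (-66))/50 = 3.
Reflection = A − 2λn = (-3, -12, 4) − 6·(-4, -5, 3) = (21, 18, -14).

(21, 18, -14)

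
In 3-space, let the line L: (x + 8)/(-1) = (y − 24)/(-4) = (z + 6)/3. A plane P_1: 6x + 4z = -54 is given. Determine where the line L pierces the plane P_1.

L has direction (-1, -4, 3) through (-8, 24, -6).
Substitute r = (-8, 24, -6) + t(-1, -4, 3) into the plane: -72 + 6t = -54, so t = 3.
Intersection: (-8, 24, -6) + 3·(-1, -4, 3) = (-11, 12, 3).

(-11, 12, 3)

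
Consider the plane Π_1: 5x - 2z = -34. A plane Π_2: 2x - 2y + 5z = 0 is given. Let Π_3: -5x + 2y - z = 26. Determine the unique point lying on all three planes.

(-6, -1, 2)

Solving the 3×3 linear system 5x - 2z = -34, 2x - 2y + 5z = 0, -5x + 2y - z = 26 (e.g. by elimination or Cramer's rule, determinant = -28) gives (-6, -1, 2).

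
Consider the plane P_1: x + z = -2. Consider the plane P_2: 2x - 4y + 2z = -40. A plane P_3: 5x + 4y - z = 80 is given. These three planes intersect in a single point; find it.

Solving the 3×3 linear system x + z = -2, 2x - 4y + 2z = -40, 5x + 4y - z = 80 (e.g. by elimination or Cramer's rule, determinant = 24) gives (7, 9, -9).

(7, 9, -9)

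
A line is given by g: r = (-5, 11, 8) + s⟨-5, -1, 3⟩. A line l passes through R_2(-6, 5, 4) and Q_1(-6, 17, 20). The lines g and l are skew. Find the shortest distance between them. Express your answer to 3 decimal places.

A direction vector for l is Q_1 − R_2 = (0, 12, 16).
Common perpendicular direction n = (-5, -1, 3) × (0, 12, 16) = (-52, 80, -60).
With w = (-6, 5, 4) − (-5, 11, 8) = (-1, -6, -4), w · n = -188.
Distance = |w · n| / |n| = |-188| / √12704 ≈ 1.668.

1.668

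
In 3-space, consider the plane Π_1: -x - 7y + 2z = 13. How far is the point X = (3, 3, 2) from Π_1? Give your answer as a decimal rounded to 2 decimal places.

4.49

n·X − d = (-1)·(3) + (-7)·(3) + (2)·(2) − 13 = -33; |n| = √54.
Distance = |-33| / √54 = 33/√54 ≈ 4.49.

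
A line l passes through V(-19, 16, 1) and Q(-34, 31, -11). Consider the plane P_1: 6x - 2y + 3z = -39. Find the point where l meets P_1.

(-9, 6, 9)

A direction vector for l is Q − V = (-15, 15, -12).
Substitute r = (-19, 16, 1) + t(-15, 15, -12) into the plane: -143 + (-156)t = -39, so t = -2/3.
Intersection: (-19, 16, 1) + (-2/3)·(-15, 15, -12) = (-9, 6, 9).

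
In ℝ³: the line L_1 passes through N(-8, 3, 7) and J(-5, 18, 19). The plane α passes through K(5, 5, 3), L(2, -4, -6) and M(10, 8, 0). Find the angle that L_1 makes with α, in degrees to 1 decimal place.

7.6

A direction vector for L_1 is J − N = (3, 15, 12).
KL = (-3, -9, -9), KM = (5, 3, -3); a normal to α is KL × KM = (54, -54, 36).
Using K: α has equation 54x - 54y + 36z = 108.
sin θ = |n·v| / (|n||v|) = |-216| / (√7128 · √378) = 0.13159.
θ ≈ 7.6°.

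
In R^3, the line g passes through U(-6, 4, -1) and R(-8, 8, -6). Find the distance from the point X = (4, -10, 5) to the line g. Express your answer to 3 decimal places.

A direction vector for g is R − U = (-2, 4, -5).
Taking (-6, 4, -1) on g with direction v = (-2, 4, -5): w = X − (-6, 4, -1) = (10, -14, 6), and w × v = (46, 38, 12).
Distance = |w × v| / |v| = √3704 / √45 ≈ 9.073.

9.073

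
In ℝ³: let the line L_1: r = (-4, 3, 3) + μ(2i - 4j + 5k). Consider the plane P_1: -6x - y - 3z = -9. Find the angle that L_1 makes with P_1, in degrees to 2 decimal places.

30.37

sin θ = |n·v| / (|n||v|) = |-23| / (√46 · √45) = 0.50553.
θ ≈ 30.37°.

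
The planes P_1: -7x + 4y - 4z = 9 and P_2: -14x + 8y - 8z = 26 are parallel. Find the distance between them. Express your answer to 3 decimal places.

Rescale P_2 by 1/2: -7x + 4y - 4z = 13. Then distance = |9 − 13| / √81 ≈ 0.444.

0.444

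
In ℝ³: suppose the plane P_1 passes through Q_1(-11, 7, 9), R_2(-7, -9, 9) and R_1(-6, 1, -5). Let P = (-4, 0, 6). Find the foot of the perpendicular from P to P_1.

Q_1R_2 = (4, -16, 0), Q_1R_1 = (5, -6, -14); a normal to P_1 is Q_1R_2 × Q_1R_1 = (224, 56, 56).
Using Q_1: P_1 has equation 224x + 56y + 56z = -1568.
Foot = P − λn with λ = (n·P − d)/|n|² = (-560 − (-1568))/56448 = 1/56.
Foot = (-4, 0, 6) − (1/56)·(224, 56, 56) = (-8, -1, 5).

(-8, -1, 5)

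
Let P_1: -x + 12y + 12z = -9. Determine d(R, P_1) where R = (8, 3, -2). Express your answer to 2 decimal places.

n·R − d = (-1)·(8) + (12)·(3) + (12)·(-2) − (-9) = 13; |n| = √289.
Distance = |13| / √289 = 13/√289 ≈ 0.76.

0.76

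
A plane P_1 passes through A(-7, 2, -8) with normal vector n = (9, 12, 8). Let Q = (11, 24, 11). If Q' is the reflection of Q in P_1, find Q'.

P_1: n·r = n·A gives 9x + 12y + 8z = -103.
λ = (n·Q − d)/|n|² = (475 − (-103))/289 = 2.
Reflection = Q − 2λn = (11, 24, 11) − 4·(9, 12, 8) = (-25, -24, -21).

(-25, -24, -21)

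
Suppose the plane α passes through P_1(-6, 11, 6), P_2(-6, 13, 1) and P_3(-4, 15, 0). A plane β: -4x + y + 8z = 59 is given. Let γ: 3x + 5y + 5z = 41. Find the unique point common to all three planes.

P_1P_2 = (0, 2, -5), P_1P_3 = (2, 4, -6); a normal to α is P_1P_2 × P_1P_3 = (8, -10, -4).
Using P_1: α has equation 8x - 10y - 4z = -182.
Solving the 3×3 linear system 8x - 10y - 4z = -182, -4x + y + 8z = 59, 3x + 5y + 5z = 41 (e.g. by elimination or Cramer's rule, determinant = -628) gives (-8, 11, 2).

(-8, 11, 2)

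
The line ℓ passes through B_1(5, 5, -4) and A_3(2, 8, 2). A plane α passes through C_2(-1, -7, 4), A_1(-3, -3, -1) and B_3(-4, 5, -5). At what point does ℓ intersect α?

A direction vector for ℓ is A_3 − B_1 = (-3, 3, 6).
C_2A_1 = (-2, 4, -5), C_2B_3 = (-3, 12, -9); a normal to α is C_2A_1 × C_2B_3 = (24, -3, -12).
Using C_2: α has equation 24x - 3y - 12z = -51.
Substitute r = (5, 5, -4) + t(-3, 3, 6) into the plane: 153 + (-153)t = -51, so t = 4/3.
Intersection: (5, 5, -4) + (4/3)·(-3, 3, 6) = (1, 9, 4).

(1, 9, 4)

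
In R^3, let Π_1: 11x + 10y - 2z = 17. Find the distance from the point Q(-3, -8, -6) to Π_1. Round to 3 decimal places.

7.867

n·Q − d = (11)·(-3) + (10)·(-8) + (-2)·(-6) − 17 = -118; |n| = √225.
Distance = |-118| / √225 = 118/√225 ≈ 7.867.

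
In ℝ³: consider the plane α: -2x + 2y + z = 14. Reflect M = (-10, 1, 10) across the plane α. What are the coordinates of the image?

λ = (n·M − d)/|n|² = (32 − 14)/9 = 2.
Reflection = M − 2λn = (-10, 1, 10) − 4·(-2, 2, 1) = (-2, -7, 6).

(-2, -7, 6)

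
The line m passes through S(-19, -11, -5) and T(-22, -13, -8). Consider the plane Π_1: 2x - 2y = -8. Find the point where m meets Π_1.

(-7, -3, 7)

A direction vector for m is T − S = (-3, -2, -3).
Substitute r = (-19, -11, -5) + t(-3, -2, -3) into the plane: -16 + (-2)t = -8, so t = -4.
Intersection: (-19, -11, -5) + (-4)·(-3, -2, -3) = (-7, -3, 7).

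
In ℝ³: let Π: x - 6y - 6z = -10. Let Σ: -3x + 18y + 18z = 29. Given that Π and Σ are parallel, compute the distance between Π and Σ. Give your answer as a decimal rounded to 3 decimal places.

0.039

Rescale Σ by 1/(-3): x - 6y - 6z = -29/3. Then distance = |-10 − (-29/3)| / √73 ≈ 0.039.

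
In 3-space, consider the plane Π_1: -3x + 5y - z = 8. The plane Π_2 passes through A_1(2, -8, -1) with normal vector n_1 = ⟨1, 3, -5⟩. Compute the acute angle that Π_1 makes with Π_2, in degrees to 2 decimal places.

60.94

Π_2: n_1·r = n_1·A_1 gives x + 3y - 5z = -17.
cos θ = |n₁·n₂| / (|n₁||n₂|) = |17| / (√35 · √35).
θ = arccos(0.48571) ≈ 60.94°.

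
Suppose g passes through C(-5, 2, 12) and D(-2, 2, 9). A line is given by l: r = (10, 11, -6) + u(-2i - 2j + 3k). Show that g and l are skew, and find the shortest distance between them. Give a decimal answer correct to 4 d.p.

1.0000

A direction vector for g is D − C = (3, 0, -3).
Common perpendicular direction n = (3, 0, -3) × (-2, -2, 3) = (-6, -3, -6).
With w = (10, 11, -6) − (-5, 2, 12) = (15, 9, -18), w · n = -9.
Since n ≠ 0 the lines are not parallel, and w · n = -9 ≠ 0 so they do not intersect; hence they are skew.
Distance = |w · n| / |n| = |-9| / √81 ≈ 1.0000.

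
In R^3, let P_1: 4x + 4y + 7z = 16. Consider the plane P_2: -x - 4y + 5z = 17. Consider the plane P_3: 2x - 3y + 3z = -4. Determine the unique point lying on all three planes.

Solving the 3×3 linear system 4x + 4y + 7z = 16, -x - 4y + 5z = 17, 2x - 3y + 3z = -4 (e.g. by elimination or Cramer's rule, determinant = 141) gives (-5, 2, 4).

(-5, 2, 4)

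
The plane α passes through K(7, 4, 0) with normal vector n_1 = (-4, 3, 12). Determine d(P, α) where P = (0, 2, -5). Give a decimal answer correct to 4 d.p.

2.9231

α: n_1·r = n_1·K gives -4x + 3y + 12z = -16.
n·P − d = (-4)·(0) + (3)·(2) + (12)·(-5) − (-16) = -38; |n| = √169.
Distance = |-38| / √169 = 38/√169 ≈ 2.9231.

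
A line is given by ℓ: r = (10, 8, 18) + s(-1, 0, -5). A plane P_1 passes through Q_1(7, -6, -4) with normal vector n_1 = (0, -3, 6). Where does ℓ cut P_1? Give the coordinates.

(7, 8, 3)

P_1: n_1·r = n_1·Q_1 gives -3y + 6z = -6.
Substitute r = (10, 8, 18) + t(-1, 0, -5) into the plane: 84 + (-30)t = -6, so t = 3.
Intersection: (10, 8, 18) + 3·(-1, 0, -5) = (7, 8, 3).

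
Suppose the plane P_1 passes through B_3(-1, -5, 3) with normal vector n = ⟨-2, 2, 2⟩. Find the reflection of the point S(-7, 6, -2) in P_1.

(1, -2, -10)

P_1: n·r = n·B_3 gives -2x + 2y + 2z = -2.
λ = (n·S − d)/|n|² = (22 − (-2))/12 = 2.
Reflection = S − 2λn = (-7, 6, -2) − 4·(-2, 2, 2) = (1, -2, -10).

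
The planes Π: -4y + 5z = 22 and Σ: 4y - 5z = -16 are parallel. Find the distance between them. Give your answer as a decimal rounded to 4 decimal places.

0.9370

Rescale Σ by 1/(-1): -4y + 5z = 16. Then distance = |22 − 16| / √41 ≈ 0.9370.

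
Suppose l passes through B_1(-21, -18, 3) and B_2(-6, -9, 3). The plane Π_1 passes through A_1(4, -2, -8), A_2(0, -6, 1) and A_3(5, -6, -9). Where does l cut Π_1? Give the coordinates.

(-1, -6, 3)

A direction vector for l is B_2 − B_1 = (15, 9, 0).
A_1A_2 = (-4, -4, 9), A_1A_3 = (1, -4, -1); a normal to Π_1 is A_1A_2 × A_1A_3 = (40, 5, 20).
Using A_1: Π_1 has equation 40x + 5y + 20z = -10.
Substitute r = (-21, -18, 3) + t(15, 9, 0) into the plane: -870 + 645t = -10, so t = 4/3.
Intersection: (-21, -18, 3) + (4/3)·(15, 9, 0) = (-1, -6, 3).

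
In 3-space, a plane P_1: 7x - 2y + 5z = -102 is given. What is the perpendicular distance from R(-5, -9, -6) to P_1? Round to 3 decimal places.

6.228

n·R − d = (7)·(-5) + (-2)·(-9) + (5)·(-6) − (-102) = 55; |n| = √78.
Distance = |55| / √78 = 55/√78 ≈ 6.228.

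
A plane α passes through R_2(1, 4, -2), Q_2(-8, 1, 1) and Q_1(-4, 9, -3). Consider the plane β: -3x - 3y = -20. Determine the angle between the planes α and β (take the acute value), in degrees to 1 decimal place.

R_2Q_2 = (-9, -3, 3), R_2Q_1 = (-5, 5, -1); a normal to α is R_2Q_2 × R_2Q_1 = (-12, -24, -60).
Using R_2: α has equation -12x - 24y - 60z = 12.
cos θ = |n₁·n₂| / (|n₁||n₂|) = |108| / (√4320 · √18).
θ = arccos(0.38730) ≈ 67.2°.

67.2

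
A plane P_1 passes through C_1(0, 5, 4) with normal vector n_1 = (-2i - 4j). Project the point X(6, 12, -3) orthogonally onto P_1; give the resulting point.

P_1: n_1·r = n_1·C_1 gives -2x - 4y = -20.
Foot = X − λn with λ = (n·X − d)/|n|² = (-60 − (-20))/20 = -2.
Foot = (6, 12, -3) − (-2)·(-2, -4, 0) = (2, 4, -3).

(2, 4, -3)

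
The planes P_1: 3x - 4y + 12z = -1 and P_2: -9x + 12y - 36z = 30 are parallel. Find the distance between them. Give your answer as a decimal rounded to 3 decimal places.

Rescale P_2 by 1/(-3): 3x - 4y + 12z = -10. Then distance = |-1 − (-10)| / √169 ≈ 0.692.

0.692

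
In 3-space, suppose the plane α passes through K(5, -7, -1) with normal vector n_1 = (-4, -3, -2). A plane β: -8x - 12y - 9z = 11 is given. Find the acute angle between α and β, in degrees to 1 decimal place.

α: n_1·r = n_1·K gives -4x - 3y - 2z = 3.
cos θ = |n₁·n₂| / (|n₁||n₂|) = |86| / (√29 · √289).
θ = arccos(0.93940) ≈ 20.0°.

20.0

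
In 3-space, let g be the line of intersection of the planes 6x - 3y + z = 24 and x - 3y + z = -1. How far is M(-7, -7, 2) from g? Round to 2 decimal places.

15.10

Direction of g: (6, -3, 1) × (1, -3, 1) = (0, -5, -15).
A point on g: solving the two plane equations with y = 0 gives (5, 0, -6).
Taking (5, 0, -6) on g with direction v = (0, -5, -15): w = M − (5, 0, -6) = (-12, -7, 8), and w × v = (145, -180, 60).
Distance = |w × v| / |v| = √57025 / √250 ≈ 15.10.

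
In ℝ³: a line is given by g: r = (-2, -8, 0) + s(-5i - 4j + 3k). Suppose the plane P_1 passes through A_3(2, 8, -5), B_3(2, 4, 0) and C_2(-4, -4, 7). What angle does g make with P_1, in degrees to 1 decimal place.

A_3B_3 = (0, -4, 5), A_3C_2 = (-6, -12, 12); a normal to P_1 is A_3B_3 × A_3C_2 = (12, -30, -24).
Using A_3: P_1 has equation 12x - 30y - 24z = -96.
sin θ = |n·v| / (|n||v|) = |-12| / (√1620 · √50) = 0.04216.
θ ≈ 2.4°.

2.4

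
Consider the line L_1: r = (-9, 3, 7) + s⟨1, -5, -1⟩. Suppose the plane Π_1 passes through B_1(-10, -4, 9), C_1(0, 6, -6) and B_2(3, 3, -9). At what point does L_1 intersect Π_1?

B_1C_1 = (10, 10, -15), B_1B_2 = (13, 7, -18); a normal to Π_1 is B_1C_1 × B_1B_2 = (-75, -15, -60).
Using B_1: Π_1 has equation -75x - 15y - 60z = 270.
Substitute r = (-9, 3, 7) + t(1, -5, -1) into the plane: 210 + 60t = 270, so t = 1.
Intersection: (-9, 3, 7) + 1·(1, -5, -1) = (-8, -2, 6).

(-8, -2, 6)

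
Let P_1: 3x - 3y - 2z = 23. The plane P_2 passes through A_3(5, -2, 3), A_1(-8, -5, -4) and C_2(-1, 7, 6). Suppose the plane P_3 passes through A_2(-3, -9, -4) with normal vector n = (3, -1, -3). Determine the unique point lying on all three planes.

A_3A_1 = (-13, -3, -7), A_3C_2 = (-6, 9, 3); a normal to P_2 is A_3A_1 × A_3C_2 = (54, 81, -135).
Using A_3: P_2 has equation 54x + 81y - 135z = -297.
P_3: n·r = n·A_2 gives 3x - y - 3z = 12.
Solving the 3×3 linear system 3x - 3y - 2z = 23, 54x + 81y - 135z = -297, 3x - y - 3z = 12 (e.g. by elimination or Cramer's rule, determinant = 189) gives (1, -6, -1).

(1, -6, -1)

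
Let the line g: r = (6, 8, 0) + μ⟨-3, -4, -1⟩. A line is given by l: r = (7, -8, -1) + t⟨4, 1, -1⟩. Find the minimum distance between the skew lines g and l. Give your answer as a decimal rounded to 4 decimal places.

Common perpendicular direction n = (-3, -4, -1) × (4, 1, -1) = (5, -7, 13).
With w = (7, -8, -1) − (6, 8, 0) = (1, -16, -1), w · n = 104.
Distance = |w · n| / |n| = |104| / √243 ≈ 6.6716.

6.6716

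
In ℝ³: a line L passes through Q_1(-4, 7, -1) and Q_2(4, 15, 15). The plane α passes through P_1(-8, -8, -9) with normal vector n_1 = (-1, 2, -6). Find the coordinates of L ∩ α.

(-6, 5, -5)

A direction vector for L is Q_2 − Q_1 = (8, 8, 16).
α: n_1·r = n_1·P_1 gives -x + 2y - 6z = 46.
Substitute r = (-4, 7, -1) + t(8, 8, 16) into the plane: 24 + (-88)t = 46, so t = -1/4.
Intersection: (-4, 7, -1) + (-1/4)·(8, 8, 16) = (-6, 5, -5).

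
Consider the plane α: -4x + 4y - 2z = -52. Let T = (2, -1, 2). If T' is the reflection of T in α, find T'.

λ = (n·T − d)/|n|² = (-16 − (-52))/36 = 1.
Reflection = T − 2λn = (2, -1, 2) − 2·(-4, 4, -2) = (10, -9, 6).

(10, -9, 6)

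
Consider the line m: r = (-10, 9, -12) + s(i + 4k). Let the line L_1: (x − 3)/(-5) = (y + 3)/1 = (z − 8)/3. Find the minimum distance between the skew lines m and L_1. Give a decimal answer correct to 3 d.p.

L_1 has direction (-5, 1, 3) through (3, -3, 8).
Common perpendicular direction n = (1, 0, 4) × (-5, 1, 3) = (-4, -23, 1).
With w = (3, -3, 8) − (-10, 9, -12) = (13, -12, 20), w · n = 244.
Distance = |w · n| / |n| = |244| / √546 ≈ 10.442.

10.442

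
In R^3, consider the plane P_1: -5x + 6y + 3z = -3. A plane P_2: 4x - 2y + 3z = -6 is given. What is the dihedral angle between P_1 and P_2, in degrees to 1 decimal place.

cos θ = |n₁·n₂| / (|n₁||n₂|) = |-23| / (√70 · √29).
θ = arccos(0.51048) ≈ 59.3°.

59.3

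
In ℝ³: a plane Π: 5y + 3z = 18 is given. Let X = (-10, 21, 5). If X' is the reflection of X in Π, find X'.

λ = (n·X − d)/|n|² = (120 − 18)/34 = 3.
Reflection = X − 2λn = (-10, 21, 5) − 6·(0, 5, 3) = (-10, -9, -13).

(-10, -9, -13)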